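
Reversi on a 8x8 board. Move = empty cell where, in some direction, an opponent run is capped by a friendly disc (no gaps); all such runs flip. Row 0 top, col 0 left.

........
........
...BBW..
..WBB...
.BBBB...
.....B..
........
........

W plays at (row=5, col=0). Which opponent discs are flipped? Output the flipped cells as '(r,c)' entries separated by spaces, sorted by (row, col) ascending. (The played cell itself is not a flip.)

Dir NW: edge -> no flip
Dir N: first cell '.' (not opp) -> no flip
Dir NE: opp run (4,1) capped by W -> flip
Dir W: edge -> no flip
Dir E: first cell '.' (not opp) -> no flip
Dir SW: edge -> no flip
Dir S: first cell '.' (not opp) -> no flip
Dir SE: first cell '.' (not opp) -> no flip

Answer: (4,1)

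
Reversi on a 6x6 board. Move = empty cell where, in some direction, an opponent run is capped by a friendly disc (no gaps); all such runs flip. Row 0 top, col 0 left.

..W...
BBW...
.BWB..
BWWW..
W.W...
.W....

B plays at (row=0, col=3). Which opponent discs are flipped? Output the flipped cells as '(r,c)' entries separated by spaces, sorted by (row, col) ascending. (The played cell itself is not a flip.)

Answer: (1,2)

Derivation:
Dir NW: edge -> no flip
Dir N: edge -> no flip
Dir NE: edge -> no flip
Dir W: opp run (0,2), next='.' -> no flip
Dir E: first cell '.' (not opp) -> no flip
Dir SW: opp run (1,2) capped by B -> flip
Dir S: first cell '.' (not opp) -> no flip
Dir SE: first cell '.' (not opp) -> no flip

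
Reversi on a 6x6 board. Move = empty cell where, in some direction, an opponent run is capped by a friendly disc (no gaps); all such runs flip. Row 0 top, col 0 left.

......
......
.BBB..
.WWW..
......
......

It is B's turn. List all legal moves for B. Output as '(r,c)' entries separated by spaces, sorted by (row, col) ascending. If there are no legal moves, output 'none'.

Answer: (4,0) (4,1) (4,2) (4,3) (4,4)

Derivation:
(2,0): no bracket -> illegal
(2,4): no bracket -> illegal
(3,0): no bracket -> illegal
(3,4): no bracket -> illegal
(4,0): flips 1 -> legal
(4,1): flips 2 -> legal
(4,2): flips 1 -> legal
(4,3): flips 2 -> legal
(4,4): flips 1 -> legal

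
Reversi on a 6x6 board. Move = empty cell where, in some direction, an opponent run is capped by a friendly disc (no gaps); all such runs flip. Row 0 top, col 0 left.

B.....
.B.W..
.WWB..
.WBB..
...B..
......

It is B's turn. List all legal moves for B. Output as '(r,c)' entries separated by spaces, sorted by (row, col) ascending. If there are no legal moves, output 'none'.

(0,2): no bracket -> illegal
(0,3): flips 1 -> legal
(0,4): no bracket -> illegal
(1,0): flips 1 -> legal
(1,2): flips 1 -> legal
(1,4): no bracket -> illegal
(2,0): flips 2 -> legal
(2,4): no bracket -> illegal
(3,0): flips 1 -> legal
(4,0): no bracket -> illegal
(4,1): flips 2 -> legal
(4,2): no bracket -> illegal

Answer: (0,3) (1,0) (1,2) (2,0) (3,0) (4,1)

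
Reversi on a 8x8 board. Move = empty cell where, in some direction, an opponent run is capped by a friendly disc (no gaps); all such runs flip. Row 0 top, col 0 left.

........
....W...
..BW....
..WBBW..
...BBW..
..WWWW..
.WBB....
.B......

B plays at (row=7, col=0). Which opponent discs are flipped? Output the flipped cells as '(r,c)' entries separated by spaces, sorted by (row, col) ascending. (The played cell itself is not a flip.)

Dir NW: edge -> no flip
Dir N: first cell '.' (not opp) -> no flip
Dir NE: opp run (6,1) (5,2) capped by B -> flip
Dir W: edge -> no flip
Dir E: first cell 'B' (not opp) -> no flip
Dir SW: edge -> no flip
Dir S: edge -> no flip
Dir SE: edge -> no flip

Answer: (5,2) (6,1)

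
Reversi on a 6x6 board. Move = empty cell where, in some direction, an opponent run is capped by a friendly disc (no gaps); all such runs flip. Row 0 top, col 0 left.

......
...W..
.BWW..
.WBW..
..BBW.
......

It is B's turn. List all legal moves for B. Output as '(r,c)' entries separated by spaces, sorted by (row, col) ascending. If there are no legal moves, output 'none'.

Answer: (0,3) (1,2) (1,4) (2,0) (2,4) (3,0) (3,4) (4,1) (4,5)

Derivation:
(0,2): no bracket -> illegal
(0,3): flips 3 -> legal
(0,4): no bracket -> illegal
(1,1): no bracket -> illegal
(1,2): flips 1 -> legal
(1,4): flips 1 -> legal
(2,0): flips 1 -> legal
(2,4): flips 3 -> legal
(3,0): flips 1 -> legal
(3,4): flips 1 -> legal
(3,5): no bracket -> illegal
(4,0): no bracket -> illegal
(4,1): flips 1 -> legal
(4,5): flips 1 -> legal
(5,3): no bracket -> illegal
(5,4): no bracket -> illegal
(5,5): no bracket -> illegal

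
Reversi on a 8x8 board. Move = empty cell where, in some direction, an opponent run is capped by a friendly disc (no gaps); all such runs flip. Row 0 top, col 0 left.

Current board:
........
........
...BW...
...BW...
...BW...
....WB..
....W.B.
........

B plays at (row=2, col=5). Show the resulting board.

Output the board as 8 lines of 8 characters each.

Answer: ........
........
...BBB..
...BB...
...BW...
....WB..
....W.B.
........

Derivation:
Place B at (2,5); scan 8 dirs for brackets.
Dir NW: first cell '.' (not opp) -> no flip
Dir N: first cell '.' (not opp) -> no flip
Dir NE: first cell '.' (not opp) -> no flip
Dir W: opp run (2,4) capped by B -> flip
Dir E: first cell '.' (not opp) -> no flip
Dir SW: opp run (3,4) capped by B -> flip
Dir S: first cell '.' (not opp) -> no flip
Dir SE: first cell '.' (not opp) -> no flip
All flips: (2,4) (3,4)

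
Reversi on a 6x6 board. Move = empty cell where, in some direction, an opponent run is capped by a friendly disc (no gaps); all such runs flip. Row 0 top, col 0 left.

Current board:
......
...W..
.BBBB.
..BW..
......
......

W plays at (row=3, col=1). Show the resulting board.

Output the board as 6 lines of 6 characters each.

Answer: ......
...W..
.BWBB.
.WWW..
......
......

Derivation:
Place W at (3,1); scan 8 dirs for brackets.
Dir NW: first cell '.' (not opp) -> no flip
Dir N: opp run (2,1), next='.' -> no flip
Dir NE: opp run (2,2) capped by W -> flip
Dir W: first cell '.' (not opp) -> no flip
Dir E: opp run (3,2) capped by W -> flip
Dir SW: first cell '.' (not opp) -> no flip
Dir S: first cell '.' (not opp) -> no flip
Dir SE: first cell '.' (not opp) -> no flip
All flips: (2,2) (3,2)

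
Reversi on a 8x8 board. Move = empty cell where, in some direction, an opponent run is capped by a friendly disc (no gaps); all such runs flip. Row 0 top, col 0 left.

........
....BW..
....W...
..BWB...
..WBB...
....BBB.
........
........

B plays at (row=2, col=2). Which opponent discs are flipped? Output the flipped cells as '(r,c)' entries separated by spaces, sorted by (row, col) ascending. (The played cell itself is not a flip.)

Answer: (3,3)

Derivation:
Dir NW: first cell '.' (not opp) -> no flip
Dir N: first cell '.' (not opp) -> no flip
Dir NE: first cell '.' (not opp) -> no flip
Dir W: first cell '.' (not opp) -> no flip
Dir E: first cell '.' (not opp) -> no flip
Dir SW: first cell '.' (not opp) -> no flip
Dir S: first cell 'B' (not opp) -> no flip
Dir SE: opp run (3,3) capped by B -> flip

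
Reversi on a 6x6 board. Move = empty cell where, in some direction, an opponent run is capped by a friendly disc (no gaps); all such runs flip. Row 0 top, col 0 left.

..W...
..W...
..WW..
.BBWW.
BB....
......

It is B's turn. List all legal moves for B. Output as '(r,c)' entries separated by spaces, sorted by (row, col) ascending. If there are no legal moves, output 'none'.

Answer: (1,3) (1,4) (3,5)

Derivation:
(0,1): no bracket -> illegal
(0,3): no bracket -> illegal
(1,1): no bracket -> illegal
(1,3): flips 1 -> legal
(1,4): flips 1 -> legal
(2,1): no bracket -> illegal
(2,4): no bracket -> illegal
(2,5): no bracket -> illegal
(3,5): flips 2 -> legal
(4,2): no bracket -> illegal
(4,3): no bracket -> illegal
(4,4): no bracket -> illegal
(4,5): no bracket -> illegal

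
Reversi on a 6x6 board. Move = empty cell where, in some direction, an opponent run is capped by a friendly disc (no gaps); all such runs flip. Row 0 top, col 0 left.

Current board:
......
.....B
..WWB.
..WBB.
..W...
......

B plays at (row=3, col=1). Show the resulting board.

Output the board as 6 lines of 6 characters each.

Answer: ......
.....B
..WWB.
.BBBB.
..W...
......

Derivation:
Place B at (3,1); scan 8 dirs for brackets.
Dir NW: first cell '.' (not opp) -> no flip
Dir N: first cell '.' (not opp) -> no flip
Dir NE: opp run (2,2), next='.' -> no flip
Dir W: first cell '.' (not opp) -> no flip
Dir E: opp run (3,2) capped by B -> flip
Dir SW: first cell '.' (not opp) -> no flip
Dir S: first cell '.' (not opp) -> no flip
Dir SE: opp run (4,2), next='.' -> no flip
All flips: (3,2)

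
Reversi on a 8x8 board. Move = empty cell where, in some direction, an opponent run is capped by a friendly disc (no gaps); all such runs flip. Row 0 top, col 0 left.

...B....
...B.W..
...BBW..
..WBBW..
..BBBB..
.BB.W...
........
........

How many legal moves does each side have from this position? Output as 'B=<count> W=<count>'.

-- B to move --
(0,4): no bracket -> illegal
(0,5): flips 3 -> legal
(0,6): flips 1 -> legal
(1,4): no bracket -> illegal
(1,6): flips 1 -> legal
(2,1): flips 1 -> legal
(2,2): flips 1 -> legal
(2,6): flips 2 -> legal
(3,1): flips 1 -> legal
(3,6): flips 1 -> legal
(4,1): flips 1 -> legal
(4,6): flips 1 -> legal
(5,3): no bracket -> illegal
(5,5): no bracket -> illegal
(6,3): flips 1 -> legal
(6,4): flips 1 -> legal
(6,5): flips 1 -> legal
B mobility = 13
-- W to move --
(0,2): flips 2 -> legal
(0,4): no bracket -> illegal
(1,2): no bracket -> illegal
(1,4): flips 4 -> legal
(2,2): flips 2 -> legal
(3,1): no bracket -> illegal
(3,6): flips 1 -> legal
(4,0): no bracket -> illegal
(4,1): no bracket -> illegal
(4,6): no bracket -> illegal
(5,0): no bracket -> illegal
(5,3): flips 1 -> legal
(5,5): flips 1 -> legal
(5,6): no bracket -> illegal
(6,0): flips 4 -> legal
(6,1): flips 3 -> legal
(6,2): flips 2 -> legal
(6,3): no bracket -> illegal
W mobility = 9

Answer: B=13 W=9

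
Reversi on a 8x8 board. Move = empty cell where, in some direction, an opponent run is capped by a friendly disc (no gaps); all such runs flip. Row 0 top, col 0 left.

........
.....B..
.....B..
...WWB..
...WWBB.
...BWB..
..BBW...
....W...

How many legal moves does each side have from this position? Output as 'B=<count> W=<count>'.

Answer: B=8 W=13

Derivation:
-- B to move --
(2,2): flips 2 -> legal
(2,3): flips 3 -> legal
(2,4): no bracket -> illegal
(3,2): flips 2 -> legal
(4,2): flips 2 -> legal
(5,2): flips 2 -> legal
(6,5): flips 1 -> legal
(7,3): flips 1 -> legal
(7,5): flips 1 -> legal
B mobility = 8
-- W to move --
(0,4): no bracket -> illegal
(0,5): no bracket -> illegal
(0,6): no bracket -> illegal
(1,4): no bracket -> illegal
(1,6): flips 1 -> legal
(2,4): no bracket -> illegal
(2,6): flips 1 -> legal
(3,6): flips 2 -> legal
(3,7): flips 2 -> legal
(4,2): flips 1 -> legal
(4,7): flips 2 -> legal
(5,1): no bracket -> illegal
(5,2): flips 2 -> legal
(5,6): flips 2 -> legal
(5,7): no bracket -> illegal
(6,1): flips 2 -> legal
(6,5): no bracket -> illegal
(6,6): flips 1 -> legal
(7,1): flips 2 -> legal
(7,2): flips 1 -> legal
(7,3): flips 2 -> legal
W mobility = 13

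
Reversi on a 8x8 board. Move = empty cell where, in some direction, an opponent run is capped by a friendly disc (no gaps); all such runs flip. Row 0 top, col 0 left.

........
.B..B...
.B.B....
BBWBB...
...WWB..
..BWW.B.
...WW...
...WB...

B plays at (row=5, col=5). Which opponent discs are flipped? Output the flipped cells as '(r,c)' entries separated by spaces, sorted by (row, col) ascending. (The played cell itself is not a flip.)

Answer: (4,4) (5,3) (5,4)

Derivation:
Dir NW: opp run (4,4) capped by B -> flip
Dir N: first cell 'B' (not opp) -> no flip
Dir NE: first cell '.' (not opp) -> no flip
Dir W: opp run (5,4) (5,3) capped by B -> flip
Dir E: first cell 'B' (not opp) -> no flip
Dir SW: opp run (6,4) (7,3), next=edge -> no flip
Dir S: first cell '.' (not opp) -> no flip
Dir SE: first cell '.' (not opp) -> no flip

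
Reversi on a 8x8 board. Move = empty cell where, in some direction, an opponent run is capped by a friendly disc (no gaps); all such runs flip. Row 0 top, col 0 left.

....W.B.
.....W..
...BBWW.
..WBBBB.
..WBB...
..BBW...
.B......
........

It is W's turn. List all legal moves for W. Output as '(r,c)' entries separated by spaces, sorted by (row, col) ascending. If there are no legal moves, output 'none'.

(0,5): no bracket -> illegal
(0,7): no bracket -> illegal
(1,2): no bracket -> illegal
(1,3): no bracket -> illegal
(1,4): flips 4 -> legal
(1,6): no bracket -> illegal
(1,7): no bracket -> illegal
(2,2): flips 2 -> legal
(2,7): no bracket -> illegal
(3,7): flips 4 -> legal
(4,1): no bracket -> illegal
(4,5): flips 3 -> legal
(4,6): flips 1 -> legal
(4,7): flips 1 -> legal
(5,0): no bracket -> illegal
(5,1): flips 2 -> legal
(5,5): no bracket -> illegal
(6,0): no bracket -> illegal
(6,2): flips 4 -> legal
(6,3): no bracket -> illegal
(6,4): flips 1 -> legal
(7,0): flips 4 -> legal
(7,1): no bracket -> illegal
(7,2): no bracket -> illegal

Answer: (1,4) (2,2) (3,7) (4,5) (4,6) (4,7) (5,1) (6,2) (6,4) (7,0)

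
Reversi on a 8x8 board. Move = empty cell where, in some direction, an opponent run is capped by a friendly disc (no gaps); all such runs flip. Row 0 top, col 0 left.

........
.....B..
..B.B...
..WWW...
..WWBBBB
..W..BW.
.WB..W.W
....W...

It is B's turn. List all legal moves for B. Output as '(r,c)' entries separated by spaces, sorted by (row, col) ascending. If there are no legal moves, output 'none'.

(2,1): no bracket -> illegal
(2,3): flips 1 -> legal
(2,5): no bracket -> illegal
(3,1): no bracket -> illegal
(3,5): no bracket -> illegal
(4,1): flips 2 -> legal
(5,0): no bracket -> illegal
(5,1): flips 2 -> legal
(5,3): no bracket -> illegal
(5,4): no bracket -> illegal
(5,7): flips 1 -> legal
(6,0): flips 1 -> legal
(6,3): no bracket -> illegal
(6,4): no bracket -> illegal
(6,6): flips 1 -> legal
(7,0): no bracket -> illegal
(7,1): no bracket -> illegal
(7,2): no bracket -> illegal
(7,3): no bracket -> illegal
(7,5): flips 1 -> legal
(7,6): no bracket -> illegal
(7,7): no bracket -> illegal

Answer: (2,3) (4,1) (5,1) (5,7) (6,0) (6,6) (7,5)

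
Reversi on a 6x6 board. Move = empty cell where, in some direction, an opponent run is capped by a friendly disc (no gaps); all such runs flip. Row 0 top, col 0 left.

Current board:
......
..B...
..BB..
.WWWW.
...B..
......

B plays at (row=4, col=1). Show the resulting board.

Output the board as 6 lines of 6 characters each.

Answer: ......
..B...
..BB..
.WBWW.
.B.B..
......

Derivation:
Place B at (4,1); scan 8 dirs for brackets.
Dir NW: first cell '.' (not opp) -> no flip
Dir N: opp run (3,1), next='.' -> no flip
Dir NE: opp run (3,2) capped by B -> flip
Dir W: first cell '.' (not opp) -> no flip
Dir E: first cell '.' (not opp) -> no flip
Dir SW: first cell '.' (not opp) -> no flip
Dir S: first cell '.' (not opp) -> no flip
Dir SE: first cell '.' (not opp) -> no flip
All flips: (3,2)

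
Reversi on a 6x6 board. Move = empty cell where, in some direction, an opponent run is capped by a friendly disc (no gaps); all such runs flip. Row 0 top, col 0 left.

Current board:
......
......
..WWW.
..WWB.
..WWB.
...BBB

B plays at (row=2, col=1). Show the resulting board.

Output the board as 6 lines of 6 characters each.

Place B at (2,1); scan 8 dirs for brackets.
Dir NW: first cell '.' (not opp) -> no flip
Dir N: first cell '.' (not opp) -> no flip
Dir NE: first cell '.' (not opp) -> no flip
Dir W: first cell '.' (not opp) -> no flip
Dir E: opp run (2,2) (2,3) (2,4), next='.' -> no flip
Dir SW: first cell '.' (not opp) -> no flip
Dir S: first cell '.' (not opp) -> no flip
Dir SE: opp run (3,2) (4,3) capped by B -> flip
All flips: (3,2) (4,3)

Answer: ......
......
.BWWW.
..BWB.
..WBB.
...BBB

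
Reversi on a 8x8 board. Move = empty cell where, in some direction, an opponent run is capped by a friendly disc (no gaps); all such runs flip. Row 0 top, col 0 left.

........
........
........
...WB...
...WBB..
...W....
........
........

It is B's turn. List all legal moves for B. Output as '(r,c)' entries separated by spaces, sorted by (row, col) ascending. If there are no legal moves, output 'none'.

Answer: (2,2) (3,2) (4,2) (5,2) (6,2)

Derivation:
(2,2): flips 1 -> legal
(2,3): no bracket -> illegal
(2,4): no bracket -> illegal
(3,2): flips 1 -> legal
(4,2): flips 1 -> legal
(5,2): flips 1 -> legal
(5,4): no bracket -> illegal
(6,2): flips 1 -> legal
(6,3): no bracket -> illegal
(6,4): no bracket -> illegal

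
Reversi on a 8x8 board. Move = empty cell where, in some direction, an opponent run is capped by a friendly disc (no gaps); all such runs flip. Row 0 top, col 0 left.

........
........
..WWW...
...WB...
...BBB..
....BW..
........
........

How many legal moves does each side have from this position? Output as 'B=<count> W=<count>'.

-- B to move --
(1,1): flips 2 -> legal
(1,2): flips 1 -> legal
(1,3): flips 2 -> legal
(1,4): flips 1 -> legal
(1,5): no bracket -> illegal
(2,1): no bracket -> illegal
(2,5): no bracket -> illegal
(3,1): no bracket -> illegal
(3,2): flips 1 -> legal
(3,5): no bracket -> illegal
(4,2): no bracket -> illegal
(4,6): no bracket -> illegal
(5,6): flips 1 -> legal
(6,4): no bracket -> illegal
(6,5): flips 1 -> legal
(6,6): flips 1 -> legal
B mobility = 8
-- W to move --
(2,5): no bracket -> illegal
(3,2): no bracket -> illegal
(3,5): flips 2 -> legal
(3,6): no bracket -> illegal
(4,2): no bracket -> illegal
(4,6): no bracket -> illegal
(5,2): no bracket -> illegal
(5,3): flips 2 -> legal
(5,6): flips 2 -> legal
(6,3): no bracket -> illegal
(6,4): flips 3 -> legal
(6,5): no bracket -> illegal
W mobility = 4

Answer: B=8 W=4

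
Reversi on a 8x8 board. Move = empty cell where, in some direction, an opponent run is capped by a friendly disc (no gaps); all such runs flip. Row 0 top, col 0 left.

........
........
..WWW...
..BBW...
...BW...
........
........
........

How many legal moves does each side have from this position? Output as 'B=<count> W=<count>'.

-- B to move --
(1,1): flips 1 -> legal
(1,2): flips 1 -> legal
(1,3): flips 1 -> legal
(1,4): flips 1 -> legal
(1,5): flips 1 -> legal
(2,1): no bracket -> illegal
(2,5): flips 1 -> legal
(3,1): no bracket -> illegal
(3,5): flips 1 -> legal
(4,5): flips 1 -> legal
(5,3): no bracket -> illegal
(5,4): no bracket -> illegal
(5,5): flips 1 -> legal
B mobility = 9
-- W to move --
(2,1): no bracket -> illegal
(3,1): flips 2 -> legal
(4,1): flips 1 -> legal
(4,2): flips 3 -> legal
(5,2): flips 1 -> legal
(5,3): flips 2 -> legal
(5,4): no bracket -> illegal
W mobility = 5

Answer: B=9 W=5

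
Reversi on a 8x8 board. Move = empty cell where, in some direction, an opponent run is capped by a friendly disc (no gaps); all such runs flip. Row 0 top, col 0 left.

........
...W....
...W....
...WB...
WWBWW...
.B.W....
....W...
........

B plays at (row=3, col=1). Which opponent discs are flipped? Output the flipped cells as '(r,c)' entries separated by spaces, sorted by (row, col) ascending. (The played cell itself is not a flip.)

Dir NW: first cell '.' (not opp) -> no flip
Dir N: first cell '.' (not opp) -> no flip
Dir NE: first cell '.' (not opp) -> no flip
Dir W: first cell '.' (not opp) -> no flip
Dir E: first cell '.' (not opp) -> no flip
Dir SW: opp run (4,0), next=edge -> no flip
Dir S: opp run (4,1) capped by B -> flip
Dir SE: first cell 'B' (not opp) -> no flip

Answer: (4,1)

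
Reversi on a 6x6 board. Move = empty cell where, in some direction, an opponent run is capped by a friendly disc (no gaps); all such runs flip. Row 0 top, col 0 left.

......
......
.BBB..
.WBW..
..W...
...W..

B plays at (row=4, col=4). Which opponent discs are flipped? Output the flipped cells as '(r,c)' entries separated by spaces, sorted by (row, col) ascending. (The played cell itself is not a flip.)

Dir NW: opp run (3,3) capped by B -> flip
Dir N: first cell '.' (not opp) -> no flip
Dir NE: first cell '.' (not opp) -> no flip
Dir W: first cell '.' (not opp) -> no flip
Dir E: first cell '.' (not opp) -> no flip
Dir SW: opp run (5,3), next=edge -> no flip
Dir S: first cell '.' (not opp) -> no flip
Dir SE: first cell '.' (not opp) -> no flip

Answer: (3,3)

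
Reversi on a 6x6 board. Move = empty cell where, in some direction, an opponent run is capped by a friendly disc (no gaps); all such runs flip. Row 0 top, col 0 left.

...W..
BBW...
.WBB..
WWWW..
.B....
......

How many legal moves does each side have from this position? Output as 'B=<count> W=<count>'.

-- B to move --
(0,1): flips 1 -> legal
(0,2): flips 1 -> legal
(0,4): no bracket -> illegal
(1,3): flips 1 -> legal
(1,4): no bracket -> illegal
(2,0): flips 1 -> legal
(2,4): no bracket -> illegal
(3,4): no bracket -> illegal
(4,0): flips 1 -> legal
(4,2): flips 1 -> legal
(4,3): flips 3 -> legal
(4,4): flips 1 -> legal
B mobility = 8
-- W to move --
(0,0): flips 2 -> legal
(0,1): flips 1 -> legal
(0,2): no bracket -> illegal
(1,3): flips 2 -> legal
(1,4): flips 1 -> legal
(2,0): no bracket -> illegal
(2,4): flips 2 -> legal
(3,4): flips 1 -> legal
(4,0): no bracket -> illegal
(4,2): no bracket -> illegal
(5,0): flips 1 -> legal
(5,1): flips 1 -> legal
(5,2): flips 1 -> legal
W mobility = 9

Answer: B=8 W=9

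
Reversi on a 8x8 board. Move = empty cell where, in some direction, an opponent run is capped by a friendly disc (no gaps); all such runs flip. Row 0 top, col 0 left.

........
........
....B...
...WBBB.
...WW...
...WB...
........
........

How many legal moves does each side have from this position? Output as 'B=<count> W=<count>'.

Answer: B=4 W=8

Derivation:
-- B to move --
(2,2): no bracket -> illegal
(2,3): no bracket -> illegal
(3,2): flips 2 -> legal
(4,2): flips 1 -> legal
(4,5): no bracket -> illegal
(5,2): flips 2 -> legal
(5,5): no bracket -> illegal
(6,2): flips 2 -> legal
(6,3): no bracket -> illegal
(6,4): no bracket -> illegal
B mobility = 4
-- W to move --
(1,3): no bracket -> illegal
(1,4): flips 2 -> legal
(1,5): flips 1 -> legal
(2,3): no bracket -> illegal
(2,5): flips 1 -> legal
(2,6): flips 1 -> legal
(2,7): no bracket -> illegal
(3,7): flips 3 -> legal
(4,5): no bracket -> illegal
(4,6): no bracket -> illegal
(4,7): no bracket -> illegal
(5,5): flips 1 -> legal
(6,3): no bracket -> illegal
(6,4): flips 1 -> legal
(6,5): flips 1 -> legal
W mobility = 8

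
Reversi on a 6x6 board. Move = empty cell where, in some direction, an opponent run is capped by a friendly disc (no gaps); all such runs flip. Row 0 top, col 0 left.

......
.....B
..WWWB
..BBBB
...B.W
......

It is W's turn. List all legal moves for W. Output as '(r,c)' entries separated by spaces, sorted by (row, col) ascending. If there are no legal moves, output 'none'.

Answer: (0,5) (4,1) (4,2) (4,4) (5,3)

Derivation:
(0,4): no bracket -> illegal
(0,5): flips 3 -> legal
(1,4): no bracket -> illegal
(2,1): no bracket -> illegal
(3,1): no bracket -> illegal
(4,1): flips 1 -> legal
(4,2): flips 2 -> legal
(4,4): flips 2 -> legal
(5,2): no bracket -> illegal
(5,3): flips 2 -> legal
(5,4): no bracket -> illegal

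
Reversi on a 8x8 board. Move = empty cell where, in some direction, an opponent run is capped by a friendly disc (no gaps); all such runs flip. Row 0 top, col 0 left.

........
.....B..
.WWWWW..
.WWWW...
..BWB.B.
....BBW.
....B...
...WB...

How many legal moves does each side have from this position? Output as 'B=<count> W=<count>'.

-- B to move --
(1,0): flips 3 -> legal
(1,1): flips 2 -> legal
(1,2): flips 2 -> legal
(1,3): no bracket -> illegal
(1,4): flips 2 -> legal
(1,6): no bracket -> illegal
(2,0): flips 1 -> legal
(2,6): no bracket -> illegal
(3,0): no bracket -> illegal
(3,5): flips 1 -> legal
(3,6): no bracket -> illegal
(4,0): no bracket -> illegal
(4,1): no bracket -> illegal
(4,5): no bracket -> illegal
(4,7): no bracket -> illegal
(5,2): no bracket -> illegal
(5,3): no bracket -> illegal
(5,7): flips 1 -> legal
(6,2): no bracket -> illegal
(6,3): no bracket -> illegal
(6,5): no bracket -> illegal
(6,6): flips 1 -> legal
(6,7): no bracket -> illegal
(7,2): flips 1 -> legal
B mobility = 9
-- W to move --
(0,4): no bracket -> illegal
(0,5): flips 1 -> legal
(0,6): flips 1 -> legal
(1,4): no bracket -> illegal
(1,6): no bracket -> illegal
(2,6): no bracket -> illegal
(3,5): no bracket -> illegal
(3,6): flips 1 -> legal
(3,7): flips 3 -> legal
(4,1): flips 1 -> legal
(4,5): flips 1 -> legal
(4,7): no bracket -> illegal
(5,1): flips 1 -> legal
(5,2): flips 1 -> legal
(5,3): flips 3 -> legal
(5,7): no bracket -> illegal
(6,3): no bracket -> illegal
(6,5): flips 1 -> legal
(6,6): flips 2 -> legal
(7,5): flips 1 -> legal
W mobility = 12

Answer: B=9 W=12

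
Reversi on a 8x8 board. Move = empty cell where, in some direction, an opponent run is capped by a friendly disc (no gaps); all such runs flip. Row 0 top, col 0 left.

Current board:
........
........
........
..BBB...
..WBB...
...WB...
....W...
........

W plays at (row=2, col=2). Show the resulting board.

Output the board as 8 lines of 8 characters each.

Place W at (2,2); scan 8 dirs for brackets.
Dir NW: first cell '.' (not opp) -> no flip
Dir N: first cell '.' (not opp) -> no flip
Dir NE: first cell '.' (not opp) -> no flip
Dir W: first cell '.' (not opp) -> no flip
Dir E: first cell '.' (not opp) -> no flip
Dir SW: first cell '.' (not opp) -> no flip
Dir S: opp run (3,2) capped by W -> flip
Dir SE: opp run (3,3) (4,4), next='.' -> no flip
All flips: (3,2)

Answer: ........
........
..W.....
..WBB...
..WBB...
...WB...
....W...
........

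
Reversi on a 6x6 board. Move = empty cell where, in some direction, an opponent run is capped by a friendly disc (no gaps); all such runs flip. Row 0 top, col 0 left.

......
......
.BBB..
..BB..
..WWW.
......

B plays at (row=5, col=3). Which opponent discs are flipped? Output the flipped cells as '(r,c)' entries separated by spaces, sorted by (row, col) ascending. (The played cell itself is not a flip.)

Answer: (4,3)

Derivation:
Dir NW: opp run (4,2), next='.' -> no flip
Dir N: opp run (4,3) capped by B -> flip
Dir NE: opp run (4,4), next='.' -> no flip
Dir W: first cell '.' (not opp) -> no flip
Dir E: first cell '.' (not opp) -> no flip
Dir SW: edge -> no flip
Dir S: edge -> no flip
Dir SE: edge -> no flip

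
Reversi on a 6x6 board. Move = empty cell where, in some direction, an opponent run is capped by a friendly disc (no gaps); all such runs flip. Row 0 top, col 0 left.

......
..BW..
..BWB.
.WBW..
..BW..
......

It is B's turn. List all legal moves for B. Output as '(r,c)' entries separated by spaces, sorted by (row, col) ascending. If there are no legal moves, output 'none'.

Answer: (0,2) (0,4) (1,4) (2,0) (3,0) (3,4) (4,0) (4,4) (5,4)

Derivation:
(0,2): flips 1 -> legal
(0,3): no bracket -> illegal
(0,4): flips 1 -> legal
(1,4): flips 2 -> legal
(2,0): flips 1 -> legal
(2,1): no bracket -> illegal
(3,0): flips 1 -> legal
(3,4): flips 2 -> legal
(4,0): flips 1 -> legal
(4,1): no bracket -> illegal
(4,4): flips 2 -> legal
(5,2): no bracket -> illegal
(5,3): no bracket -> illegal
(5,4): flips 1 -> legal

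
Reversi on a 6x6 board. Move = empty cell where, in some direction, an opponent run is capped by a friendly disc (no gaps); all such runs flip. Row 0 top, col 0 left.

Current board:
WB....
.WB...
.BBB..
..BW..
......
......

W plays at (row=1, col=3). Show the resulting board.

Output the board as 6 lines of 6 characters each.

Place W at (1,3); scan 8 dirs for brackets.
Dir NW: first cell '.' (not opp) -> no flip
Dir N: first cell '.' (not opp) -> no flip
Dir NE: first cell '.' (not opp) -> no flip
Dir W: opp run (1,2) capped by W -> flip
Dir E: first cell '.' (not opp) -> no flip
Dir SW: opp run (2,2), next='.' -> no flip
Dir S: opp run (2,3) capped by W -> flip
Dir SE: first cell '.' (not opp) -> no flip
All flips: (1,2) (2,3)

Answer: WB....
.WWW..
.BBW..
..BW..
......
......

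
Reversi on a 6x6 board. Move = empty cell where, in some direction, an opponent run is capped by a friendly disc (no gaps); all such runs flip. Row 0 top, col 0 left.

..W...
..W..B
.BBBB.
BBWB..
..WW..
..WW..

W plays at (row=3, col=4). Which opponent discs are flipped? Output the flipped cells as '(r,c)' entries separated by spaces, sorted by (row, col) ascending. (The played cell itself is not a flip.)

Answer: (2,3) (3,3)

Derivation:
Dir NW: opp run (2,3) capped by W -> flip
Dir N: opp run (2,4), next='.' -> no flip
Dir NE: first cell '.' (not opp) -> no flip
Dir W: opp run (3,3) capped by W -> flip
Dir E: first cell '.' (not opp) -> no flip
Dir SW: first cell 'W' (not opp) -> no flip
Dir S: first cell '.' (not opp) -> no flip
Dir SE: first cell '.' (not opp) -> no flip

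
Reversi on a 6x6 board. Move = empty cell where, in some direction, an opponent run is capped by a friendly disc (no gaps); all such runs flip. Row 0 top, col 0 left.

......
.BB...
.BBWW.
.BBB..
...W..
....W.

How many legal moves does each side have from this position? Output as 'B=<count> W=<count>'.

Answer: B=6 W=5

Derivation:
-- B to move --
(1,3): flips 1 -> legal
(1,4): flips 1 -> legal
(1,5): flips 1 -> legal
(2,5): flips 2 -> legal
(3,4): flips 1 -> legal
(3,5): no bracket -> illegal
(4,2): no bracket -> illegal
(4,4): no bracket -> illegal
(4,5): no bracket -> illegal
(5,2): no bracket -> illegal
(5,3): flips 1 -> legal
(5,5): no bracket -> illegal
B mobility = 6
-- W to move --
(0,0): no bracket -> illegal
(0,1): flips 1 -> legal
(0,2): no bracket -> illegal
(0,3): no bracket -> illegal
(1,0): flips 2 -> legal
(1,3): no bracket -> illegal
(2,0): flips 2 -> legal
(3,0): no bracket -> illegal
(3,4): no bracket -> illegal
(4,0): no bracket -> illegal
(4,1): flips 1 -> legal
(4,2): flips 1 -> legal
(4,4): no bracket -> illegal
W mobility = 5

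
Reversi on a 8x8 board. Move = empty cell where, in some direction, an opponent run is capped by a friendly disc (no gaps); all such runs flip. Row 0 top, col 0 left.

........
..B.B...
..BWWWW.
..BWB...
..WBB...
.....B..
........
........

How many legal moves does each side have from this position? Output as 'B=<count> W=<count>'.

-- B to move --
(1,3): flips 2 -> legal
(1,5): no bracket -> illegal
(1,6): flips 1 -> legal
(1,7): no bracket -> illegal
(2,7): flips 4 -> legal
(3,1): no bracket -> illegal
(3,5): no bracket -> illegal
(3,6): flips 1 -> legal
(3,7): no bracket -> illegal
(4,1): flips 1 -> legal
(5,1): no bracket -> illegal
(5,2): flips 1 -> legal
(5,3): no bracket -> illegal
B mobility = 6
-- W to move --
(0,1): flips 1 -> legal
(0,2): flips 3 -> legal
(0,3): flips 1 -> legal
(0,4): flips 1 -> legal
(0,5): flips 1 -> legal
(1,1): flips 1 -> legal
(1,3): no bracket -> illegal
(1,5): no bracket -> illegal
(2,1): flips 1 -> legal
(3,1): flips 1 -> legal
(3,5): flips 1 -> legal
(4,1): flips 1 -> legal
(4,5): flips 3 -> legal
(4,6): no bracket -> illegal
(5,2): flips 2 -> legal
(5,3): flips 1 -> legal
(5,4): flips 2 -> legal
(5,6): no bracket -> illegal
(6,4): no bracket -> illegal
(6,5): no bracket -> illegal
(6,6): flips 2 -> legal
W mobility = 15

Answer: B=6 W=15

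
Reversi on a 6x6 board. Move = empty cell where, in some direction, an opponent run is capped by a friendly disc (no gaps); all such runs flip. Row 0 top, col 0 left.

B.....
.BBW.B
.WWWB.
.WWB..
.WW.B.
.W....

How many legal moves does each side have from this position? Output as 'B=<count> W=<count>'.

Answer: B=7 W=9

Derivation:
-- B to move --
(0,2): flips 1 -> legal
(0,3): flips 2 -> legal
(0,4): no bracket -> illegal
(1,0): no bracket -> illegal
(1,4): flips 1 -> legal
(2,0): flips 3 -> legal
(3,0): flips 3 -> legal
(3,4): flips 1 -> legal
(4,0): no bracket -> illegal
(4,3): no bracket -> illegal
(5,0): no bracket -> illegal
(5,2): flips 3 -> legal
(5,3): no bracket -> illegal
B mobility = 7
-- W to move --
(0,1): flips 2 -> legal
(0,2): flips 1 -> legal
(0,3): flips 1 -> legal
(0,4): no bracket -> illegal
(0,5): no bracket -> illegal
(1,0): flips 2 -> legal
(1,4): no bracket -> illegal
(2,0): no bracket -> illegal
(2,5): flips 1 -> legal
(3,4): flips 1 -> legal
(3,5): flips 1 -> legal
(4,3): flips 1 -> legal
(4,5): no bracket -> illegal
(5,3): no bracket -> illegal
(5,4): no bracket -> illegal
(5,5): flips 2 -> legal
W mobility = 9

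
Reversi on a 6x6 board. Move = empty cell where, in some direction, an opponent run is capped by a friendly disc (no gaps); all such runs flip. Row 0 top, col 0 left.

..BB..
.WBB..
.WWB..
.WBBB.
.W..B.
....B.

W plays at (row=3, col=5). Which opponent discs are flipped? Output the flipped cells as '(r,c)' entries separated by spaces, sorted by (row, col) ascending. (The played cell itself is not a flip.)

Dir NW: first cell '.' (not opp) -> no flip
Dir N: first cell '.' (not opp) -> no flip
Dir NE: edge -> no flip
Dir W: opp run (3,4) (3,3) (3,2) capped by W -> flip
Dir E: edge -> no flip
Dir SW: opp run (4,4), next='.' -> no flip
Dir S: first cell '.' (not opp) -> no flip
Dir SE: edge -> no flip

Answer: (3,2) (3,3) (3,4)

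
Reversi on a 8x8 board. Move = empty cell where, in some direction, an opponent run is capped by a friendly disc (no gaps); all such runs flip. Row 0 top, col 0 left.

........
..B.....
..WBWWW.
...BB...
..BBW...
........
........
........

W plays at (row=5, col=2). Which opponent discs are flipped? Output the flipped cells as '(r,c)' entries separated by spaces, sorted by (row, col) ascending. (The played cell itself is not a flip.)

Answer: (3,4) (4,3)

Derivation:
Dir NW: first cell '.' (not opp) -> no flip
Dir N: opp run (4,2), next='.' -> no flip
Dir NE: opp run (4,3) (3,4) capped by W -> flip
Dir W: first cell '.' (not opp) -> no flip
Dir E: first cell '.' (not opp) -> no flip
Dir SW: first cell '.' (not opp) -> no flip
Dir S: first cell '.' (not opp) -> no flip
Dir SE: first cell '.' (not opp) -> no flip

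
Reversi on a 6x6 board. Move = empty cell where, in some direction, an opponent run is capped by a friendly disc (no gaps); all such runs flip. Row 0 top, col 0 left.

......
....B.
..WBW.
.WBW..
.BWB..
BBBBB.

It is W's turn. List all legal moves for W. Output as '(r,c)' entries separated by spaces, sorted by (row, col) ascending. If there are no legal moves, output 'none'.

Answer: (0,4) (1,3) (4,0) (4,4)

Derivation:
(0,3): no bracket -> illegal
(0,4): flips 1 -> legal
(0,5): no bracket -> illegal
(1,2): no bracket -> illegal
(1,3): flips 1 -> legal
(1,5): no bracket -> illegal
(2,1): no bracket -> illegal
(2,5): no bracket -> illegal
(3,0): no bracket -> illegal
(3,4): no bracket -> illegal
(4,0): flips 1 -> legal
(4,4): flips 1 -> legal
(4,5): no bracket -> illegal
(5,5): no bracket -> illegal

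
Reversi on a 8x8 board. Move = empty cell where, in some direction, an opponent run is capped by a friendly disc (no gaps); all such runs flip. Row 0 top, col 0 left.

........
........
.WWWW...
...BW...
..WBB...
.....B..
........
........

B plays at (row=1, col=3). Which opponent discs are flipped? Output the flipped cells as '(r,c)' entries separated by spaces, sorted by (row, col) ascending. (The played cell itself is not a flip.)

Dir NW: first cell '.' (not opp) -> no flip
Dir N: first cell '.' (not opp) -> no flip
Dir NE: first cell '.' (not opp) -> no flip
Dir W: first cell '.' (not opp) -> no flip
Dir E: first cell '.' (not opp) -> no flip
Dir SW: opp run (2,2), next='.' -> no flip
Dir S: opp run (2,3) capped by B -> flip
Dir SE: opp run (2,4), next='.' -> no flip

Answer: (2,3)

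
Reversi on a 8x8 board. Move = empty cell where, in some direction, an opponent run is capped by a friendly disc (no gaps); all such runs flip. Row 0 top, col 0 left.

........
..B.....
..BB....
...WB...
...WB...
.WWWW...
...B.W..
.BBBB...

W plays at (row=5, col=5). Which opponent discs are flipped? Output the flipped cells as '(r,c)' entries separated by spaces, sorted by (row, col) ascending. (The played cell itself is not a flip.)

Answer: (4,4)

Derivation:
Dir NW: opp run (4,4) capped by W -> flip
Dir N: first cell '.' (not opp) -> no flip
Dir NE: first cell '.' (not opp) -> no flip
Dir W: first cell 'W' (not opp) -> no flip
Dir E: first cell '.' (not opp) -> no flip
Dir SW: first cell '.' (not opp) -> no flip
Dir S: first cell 'W' (not opp) -> no flip
Dir SE: first cell '.' (not opp) -> no flip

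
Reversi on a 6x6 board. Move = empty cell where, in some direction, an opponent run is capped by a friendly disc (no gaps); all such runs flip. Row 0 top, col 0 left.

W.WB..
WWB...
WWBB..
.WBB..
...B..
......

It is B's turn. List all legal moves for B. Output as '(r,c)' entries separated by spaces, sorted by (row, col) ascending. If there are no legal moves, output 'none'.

Answer: (0,1) (3,0) (4,0)

Derivation:
(0,1): flips 1 -> legal
(1,3): no bracket -> illegal
(3,0): flips 2 -> legal
(4,0): flips 1 -> legal
(4,1): no bracket -> illegal
(4,2): no bracket -> illegal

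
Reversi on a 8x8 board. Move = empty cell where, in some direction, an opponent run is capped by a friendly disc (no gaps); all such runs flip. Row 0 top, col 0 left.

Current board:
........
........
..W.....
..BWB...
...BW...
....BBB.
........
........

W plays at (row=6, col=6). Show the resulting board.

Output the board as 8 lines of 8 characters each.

Answer: ........
........
..W.....
..BWB...
...BW...
....BWB.
......W.
........

Derivation:
Place W at (6,6); scan 8 dirs for brackets.
Dir NW: opp run (5,5) capped by W -> flip
Dir N: opp run (5,6), next='.' -> no flip
Dir NE: first cell '.' (not opp) -> no flip
Dir W: first cell '.' (not opp) -> no flip
Dir E: first cell '.' (not opp) -> no flip
Dir SW: first cell '.' (not opp) -> no flip
Dir S: first cell '.' (not opp) -> no flip
Dir SE: first cell '.' (not opp) -> no flip
All flips: (5,5)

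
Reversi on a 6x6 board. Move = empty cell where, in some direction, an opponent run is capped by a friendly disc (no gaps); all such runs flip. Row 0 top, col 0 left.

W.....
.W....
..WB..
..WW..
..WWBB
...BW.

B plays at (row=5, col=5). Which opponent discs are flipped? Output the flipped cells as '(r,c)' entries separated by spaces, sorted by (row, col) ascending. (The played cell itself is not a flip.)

Answer: (5,4)

Derivation:
Dir NW: first cell 'B' (not opp) -> no flip
Dir N: first cell 'B' (not opp) -> no flip
Dir NE: edge -> no flip
Dir W: opp run (5,4) capped by B -> flip
Dir E: edge -> no flip
Dir SW: edge -> no flip
Dir S: edge -> no flip
Dir SE: edge -> no flip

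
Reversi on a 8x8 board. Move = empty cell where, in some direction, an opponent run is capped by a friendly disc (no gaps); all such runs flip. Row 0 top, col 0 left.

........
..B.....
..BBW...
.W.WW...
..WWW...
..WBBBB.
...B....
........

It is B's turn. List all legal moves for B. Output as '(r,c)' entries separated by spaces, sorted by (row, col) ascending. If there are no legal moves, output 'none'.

Answer: (1,4) (2,0) (2,5) (3,2) (3,5) (4,0) (4,1) (4,5) (5,1)

Derivation:
(1,3): no bracket -> illegal
(1,4): flips 3 -> legal
(1,5): no bracket -> illegal
(2,0): flips 2 -> legal
(2,1): no bracket -> illegal
(2,5): flips 1 -> legal
(3,0): no bracket -> illegal
(3,2): flips 1 -> legal
(3,5): flips 1 -> legal
(4,0): flips 1 -> legal
(4,1): flips 1 -> legal
(4,5): flips 1 -> legal
(5,1): flips 1 -> legal
(6,1): no bracket -> illegal
(6,2): no bracket -> illegal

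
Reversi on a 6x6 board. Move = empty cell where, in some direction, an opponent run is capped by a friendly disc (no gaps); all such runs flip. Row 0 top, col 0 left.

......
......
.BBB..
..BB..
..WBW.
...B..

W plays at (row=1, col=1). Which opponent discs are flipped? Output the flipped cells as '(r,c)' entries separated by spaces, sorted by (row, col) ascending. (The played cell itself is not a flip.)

Answer: (2,2) (3,3)

Derivation:
Dir NW: first cell '.' (not opp) -> no flip
Dir N: first cell '.' (not opp) -> no flip
Dir NE: first cell '.' (not opp) -> no flip
Dir W: first cell '.' (not opp) -> no flip
Dir E: first cell '.' (not opp) -> no flip
Dir SW: first cell '.' (not opp) -> no flip
Dir S: opp run (2,1), next='.' -> no flip
Dir SE: opp run (2,2) (3,3) capped by W -> flip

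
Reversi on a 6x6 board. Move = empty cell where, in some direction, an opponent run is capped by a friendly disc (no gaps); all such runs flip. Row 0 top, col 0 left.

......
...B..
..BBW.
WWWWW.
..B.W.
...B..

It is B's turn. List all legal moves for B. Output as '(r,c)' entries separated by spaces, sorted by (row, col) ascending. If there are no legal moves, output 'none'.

Answer: (1,5) (2,0) (2,5) (3,5) (4,0) (4,1) (4,3) (4,5) (5,5)

Derivation:
(1,4): no bracket -> illegal
(1,5): flips 2 -> legal
(2,0): flips 1 -> legal
(2,1): no bracket -> illegal
(2,5): flips 1 -> legal
(3,5): flips 2 -> legal
(4,0): flips 1 -> legal
(4,1): flips 1 -> legal
(4,3): flips 1 -> legal
(4,5): flips 1 -> legal
(5,4): no bracket -> illegal
(5,5): flips 2 -> legal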